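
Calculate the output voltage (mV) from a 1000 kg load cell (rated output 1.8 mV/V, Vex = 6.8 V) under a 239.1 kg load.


Vout = rated_output * Vex * (load / capacity).
Vout = 1.8 * 6.8 * (239.1 / 1000)
Vout = 1.8 * 6.8 * 0.2391
Vout = 2.927 mV

2.927 mV


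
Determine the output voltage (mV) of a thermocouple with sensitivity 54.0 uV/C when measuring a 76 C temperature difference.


The thermocouple output V = sensitivity * dT.
V = 54.0 uV/C * 76 C
V = 4104.0 uV
V = 4.104 mV

4.104 mV


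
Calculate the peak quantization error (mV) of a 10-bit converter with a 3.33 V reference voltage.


The maximum quantization error is +/- LSB/2.
LSB = Vref / 2^n = 3.33 / 1024 = 0.00325195 V
Max error = LSB / 2 = 0.00325195 / 2 = 0.00162598 V
Max error = 1.626 mV

1.626 mV


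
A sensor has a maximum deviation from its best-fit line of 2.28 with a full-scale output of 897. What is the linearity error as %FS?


Linearity error = (max deviation / full scale) * 100%.
Linearity = (2.28 / 897) * 100
Linearity = 0.254 %FS

0.254 %FS


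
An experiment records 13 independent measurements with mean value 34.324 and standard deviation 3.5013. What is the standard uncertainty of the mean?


The standard uncertainty for Type A evaluation is u = s / sqrt(n).
u = 3.5013 / sqrt(13)
u = 3.5013 / 3.6056
u = 0.9711

0.9711


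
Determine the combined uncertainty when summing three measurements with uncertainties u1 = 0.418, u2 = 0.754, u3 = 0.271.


For a sum of independent quantities, uc = sqrt(u1^2 + u2^2 + u3^2).
uc = sqrt(0.418^2 + 0.754^2 + 0.271^2)
uc = sqrt(0.174724 + 0.568516 + 0.073441)
uc = 0.9037

0.9037


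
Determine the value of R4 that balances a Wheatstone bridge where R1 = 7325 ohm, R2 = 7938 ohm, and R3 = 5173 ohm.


At balance: R1*R4 = R2*R3, so R4 = R2*R3/R1.
R4 = 7938 * 5173 / 7325
R4 = 41063274 / 7325
R4 = 5605.91 ohm

5605.91 ohm


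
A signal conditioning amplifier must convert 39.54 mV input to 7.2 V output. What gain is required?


Gain = Vout / Vin (converting to same units).
G = 7.2 V / 39.54 mV
G = 7200.0 mV / 39.54 mV
G = 182.09

182.09


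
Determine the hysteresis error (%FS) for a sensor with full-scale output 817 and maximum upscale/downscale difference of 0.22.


Hysteresis = (max difference / full scale) * 100%.
H = (0.22 / 817) * 100
H = 0.027 %FS

0.027 %FS


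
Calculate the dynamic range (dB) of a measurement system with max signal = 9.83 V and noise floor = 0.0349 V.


Dynamic range = 20 * log10(Vmax / Vnoise).
DR = 20 * log10(9.83 / 0.0349)
DR = 20 * log10(281.66)
DR = 48.99 dB

48.99 dB


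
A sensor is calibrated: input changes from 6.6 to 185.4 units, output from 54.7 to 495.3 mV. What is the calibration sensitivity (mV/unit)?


Sensitivity = (y2 - y1) / (x2 - x1).
S = (495.3 - 54.7) / (185.4 - 6.6)
S = 440.6 / 178.8
S = 2.4642 mV/unit

2.4642 mV/unit


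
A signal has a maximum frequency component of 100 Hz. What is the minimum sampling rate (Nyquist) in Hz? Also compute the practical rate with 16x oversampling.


By Nyquist theorem, fs_min = 2 * fmax.
fs_min = 2 * 100 = 200 Hz
Practical rate = 16 * fs_min = 16 * 200 = 3200 Hz

fs_min = 200 Hz, fs_practical = 3200 Hz


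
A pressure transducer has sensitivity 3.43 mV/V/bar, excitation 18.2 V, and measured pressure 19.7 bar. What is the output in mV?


Output = sensitivity * Vex * P.
Vout = 3.43 * 18.2 * 19.7
Vout = 62.426 * 19.7
Vout = 1229.79 mV

1229.79 mV


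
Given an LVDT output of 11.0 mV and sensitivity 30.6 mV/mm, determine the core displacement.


Displacement = Vout / sensitivity.
d = 11.0 / 30.6
d = 0.359 mm

0.359 mm


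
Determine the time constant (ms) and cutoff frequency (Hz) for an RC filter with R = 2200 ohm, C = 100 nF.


Time constant: tau = R * C.
tau = 2200 * 1.00e-07 = 0.00022 s
tau = 0.22 ms
Cutoff frequency: fc = 1 / (2*pi*R*C).
fc = 1 / (2*pi*0.00022) = 723.43 Hz

tau = 0.22 ms, fc = 723.43 Hz


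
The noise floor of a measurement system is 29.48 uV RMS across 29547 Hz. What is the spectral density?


Noise spectral density = Vrms / sqrt(BW).
NSD = 29.48 / sqrt(29547)
NSD = 29.48 / 171.8924
NSD = 0.1715 uV/sqrt(Hz)

0.1715 uV/sqrt(Hz)


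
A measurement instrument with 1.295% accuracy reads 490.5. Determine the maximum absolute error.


Absolute error = (accuracy% / 100) * reading.
Error = (1.295 / 100) * 490.5
Error = 0.01295 * 490.5
Error = 6.352

6.352


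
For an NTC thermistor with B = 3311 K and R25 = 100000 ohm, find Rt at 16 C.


NTC thermistor equation: Rt = R25 * exp(B * (1/T - 1/T25)).
T in Kelvin: 289.15 K, T25 = 298.15 K
1/T - 1/T25 = 1/289.15 - 1/298.15 = 0.0001044
B * (1/T - 1/T25) = 3311 * 0.0001044 = 0.3457
Rt = 100000 * exp(0.3457) = 141291.6 ohm

141291.6 ohm


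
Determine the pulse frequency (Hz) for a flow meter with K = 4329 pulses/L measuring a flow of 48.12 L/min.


Frequency = K * Q / 60 (converting L/min to L/s).
f = 4329 * 48.12 / 60
f = 208311.48 / 60
f = 3471.86 Hz

3471.86 Hz


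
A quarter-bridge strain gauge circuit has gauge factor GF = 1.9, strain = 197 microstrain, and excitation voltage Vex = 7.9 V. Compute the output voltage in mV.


Quarter bridge output: Vout = (GF * epsilon * Vex) / 4.
Vout = (1.9 * 197e-6 * 7.9) / 4
Vout = 0.00295697 / 4 V
Vout = 0.00073924 V = 0.7392 mV

0.7392 mV


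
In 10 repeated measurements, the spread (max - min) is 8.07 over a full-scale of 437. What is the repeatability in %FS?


Repeatability = (spread / full scale) * 100%.
R = (8.07 / 437) * 100
R = 1.847 %FS

1.847 %FS


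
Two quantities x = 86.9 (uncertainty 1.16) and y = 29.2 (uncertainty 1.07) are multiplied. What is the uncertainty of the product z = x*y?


For a product z = x*y, the relative uncertainty is:
uz/z = sqrt((ux/x)^2 + (uy/y)^2)
Relative uncertainties: ux/x = 1.16/86.9 = 0.013349
uy/y = 1.07/29.2 = 0.036644
z = 86.9 * 29.2 = 2537.5
uz = 2537.5 * sqrt(0.013349^2 + 0.036644^2) = 98.96

98.96


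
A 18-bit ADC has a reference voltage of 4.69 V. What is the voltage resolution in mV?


The resolution (LSB) of an ADC is Vref / 2^n.
LSB = 4.69 / 2^18
LSB = 4.69 / 262144
LSB = 1.789e-05 V = 0.01789093 mV

0.01789093 mV


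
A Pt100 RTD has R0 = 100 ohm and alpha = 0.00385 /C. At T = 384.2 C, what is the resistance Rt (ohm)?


The RTD equation: Rt = R0 * (1 + alpha * T).
Rt = 100 * (1 + 0.00385 * 384.2)
Rt = 100 * (1 + 1.47917)
Rt = 100 * 2.47917
Rt = 247.917 ohm

247.917 ohm


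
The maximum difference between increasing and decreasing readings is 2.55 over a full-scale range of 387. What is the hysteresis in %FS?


Hysteresis = (max difference / full scale) * 100%.
H = (2.55 / 387) * 100
H = 0.659 %FS

0.659 %FS


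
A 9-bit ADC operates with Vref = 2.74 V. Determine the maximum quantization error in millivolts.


The maximum quantization error is +/- LSB/2.
LSB = Vref / 2^n = 2.74 / 512 = 0.00535156 V
Max error = LSB / 2 = 0.00535156 / 2 = 0.00267578 V
Max error = 2.6758 mV

2.6758 mV


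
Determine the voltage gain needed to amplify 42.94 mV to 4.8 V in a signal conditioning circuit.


Gain = Vout / Vin (converting to same units).
G = 4.8 V / 42.94 mV
G = 4800.0 mV / 42.94 mV
G = 111.78

111.78


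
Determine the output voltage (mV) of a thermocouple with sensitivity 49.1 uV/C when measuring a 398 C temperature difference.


The thermocouple output V = sensitivity * dT.
V = 49.1 uV/C * 398 C
V = 19541.8 uV
V = 19.542 mV

19.542 mV


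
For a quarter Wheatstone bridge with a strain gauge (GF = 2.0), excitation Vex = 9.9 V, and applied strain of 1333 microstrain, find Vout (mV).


Quarter bridge output: Vout = (GF * epsilon * Vex) / 4.
Vout = (2.0 * 1333e-6 * 9.9) / 4
Vout = 0.0263934 / 4 V
Vout = 0.00659835 V = 6.5983 mV

6.5983 mV


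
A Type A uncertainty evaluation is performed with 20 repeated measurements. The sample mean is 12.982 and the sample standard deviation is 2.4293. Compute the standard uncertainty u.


The standard uncertainty for Type A evaluation is u = s / sqrt(n).
u = 2.4293 / sqrt(20)
u = 2.4293 / 4.4721
u = 0.5432

0.5432


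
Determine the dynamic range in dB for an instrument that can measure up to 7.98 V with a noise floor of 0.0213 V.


Dynamic range = 20 * log10(Vmax / Vnoise).
DR = 20 * log10(7.98 / 0.0213)
DR = 20 * log10(374.65)
DR = 51.47 dB

51.47 dB


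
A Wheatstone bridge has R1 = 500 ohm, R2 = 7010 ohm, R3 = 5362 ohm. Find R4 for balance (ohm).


At balance: R1*R4 = R2*R3, so R4 = R2*R3/R1.
R4 = 7010 * 5362 / 500
R4 = 37587620 / 500
R4 = 75175.24 ohm

75175.24 ohm


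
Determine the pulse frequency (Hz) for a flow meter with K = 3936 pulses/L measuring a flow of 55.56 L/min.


Frequency = K * Q / 60 (converting L/min to L/s).
f = 3936 * 55.56 / 60
f = 218684.16 / 60
f = 3644.74 Hz

3644.74 Hz


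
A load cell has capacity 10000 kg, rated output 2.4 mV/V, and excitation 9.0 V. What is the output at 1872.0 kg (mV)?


Vout = rated_output * Vex * (load / capacity).
Vout = 2.4 * 9.0 * (1872.0 / 10000)
Vout = 2.4 * 9.0 * 0.1872
Vout = 4.044 mV

4.044 mV


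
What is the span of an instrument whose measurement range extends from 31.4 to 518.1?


Span = upper range - lower range.
Span = 518.1 - (31.4)
Span = 486.7

486.7


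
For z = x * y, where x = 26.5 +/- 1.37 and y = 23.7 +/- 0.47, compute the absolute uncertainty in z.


For a product z = x*y, the relative uncertainty is:
uz/z = sqrt((ux/x)^2 + (uy/y)^2)
Relative uncertainties: ux/x = 1.37/26.5 = 0.051698
uy/y = 0.47/23.7 = 0.019831
z = 26.5 * 23.7 = 628.0
uz = 628.0 * sqrt(0.051698^2 + 0.019831^2) = 34.776

34.776


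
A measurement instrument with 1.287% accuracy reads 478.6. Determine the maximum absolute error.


Absolute error = (accuracy% / 100) * reading.
Error = (1.287 / 100) * 478.6
Error = 0.01287 * 478.6
Error = 6.1596

6.1596


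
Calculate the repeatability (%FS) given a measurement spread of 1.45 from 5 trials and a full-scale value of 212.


Repeatability = (spread / full scale) * 100%.
R = (1.45 / 212) * 100
R = 0.684 %FS

0.684 %FS


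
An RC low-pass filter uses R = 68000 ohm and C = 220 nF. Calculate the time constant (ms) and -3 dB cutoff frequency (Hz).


Time constant: tau = R * C.
tau = 68000 * 2.20e-07 = 0.01496 s
tau = 14.96 ms
Cutoff frequency: fc = 1 / (2*pi*R*C).
fc = 1 / (2*pi*0.01496) = 10.64 Hz

tau = 14.96 ms, fc = 10.64 Hz


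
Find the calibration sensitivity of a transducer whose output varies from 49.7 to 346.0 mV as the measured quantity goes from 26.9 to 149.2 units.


Sensitivity = (y2 - y1) / (x2 - x1).
S = (346.0 - 49.7) / (149.2 - 26.9)
S = 296.3 / 122.3
S = 2.4227 mV/unit

2.4227 mV/unit


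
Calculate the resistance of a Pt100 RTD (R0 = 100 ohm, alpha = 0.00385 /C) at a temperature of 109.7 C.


The RTD equation: Rt = R0 * (1 + alpha * T).
Rt = 100 * (1 + 0.00385 * 109.7)
Rt = 100 * (1 + 0.422345)
Rt = 100 * 1.422345
Rt = 142.234 ohm

142.234 ohm


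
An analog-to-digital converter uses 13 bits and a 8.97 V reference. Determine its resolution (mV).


The resolution (LSB) of an ADC is Vref / 2^n.
LSB = 8.97 / 2^13
LSB = 8.97 / 8192
LSB = 0.00109497 V = 1.0949707 mV

1.0949707 mV


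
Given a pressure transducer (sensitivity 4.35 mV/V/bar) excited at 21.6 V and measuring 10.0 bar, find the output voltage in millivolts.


Output = sensitivity * Vex * P.
Vout = 4.35 * 21.6 * 10.0
Vout = 93.96 * 10.0
Vout = 939.6 mV

939.6 mV


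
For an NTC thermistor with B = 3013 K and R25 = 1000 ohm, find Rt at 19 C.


NTC thermistor equation: Rt = R25 * exp(B * (1/T - 1/T25)).
T in Kelvin: 292.15 K, T25 = 298.15 K
1/T - 1/T25 = 1/292.15 - 1/298.15 = 6.888e-05
B * (1/T - 1/T25) = 3013 * 6.888e-05 = 0.2075
Rt = 1000 * exp(0.2075) = 1230.7 ohm

1230.7 ohm


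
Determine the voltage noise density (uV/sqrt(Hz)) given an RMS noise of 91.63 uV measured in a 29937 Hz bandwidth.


Noise spectral density = Vrms / sqrt(BW).
NSD = 91.63 / sqrt(29937)
NSD = 91.63 / 173.0231
NSD = 0.5296 uV/sqrt(Hz)

0.5296 uV/sqrt(Hz)


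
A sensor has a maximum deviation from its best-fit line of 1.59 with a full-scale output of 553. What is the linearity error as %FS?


Linearity error = (max deviation / full scale) * 100%.
Linearity = (1.59 / 553) * 100
Linearity = 0.288 %FS

0.288 %FS


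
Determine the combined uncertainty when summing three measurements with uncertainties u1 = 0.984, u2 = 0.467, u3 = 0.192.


For a sum of independent quantities, uc = sqrt(u1^2 + u2^2 + u3^2).
uc = sqrt(0.984^2 + 0.467^2 + 0.192^2)
uc = sqrt(0.968256 + 0.218089 + 0.036864)
uc = 1.106

1.106


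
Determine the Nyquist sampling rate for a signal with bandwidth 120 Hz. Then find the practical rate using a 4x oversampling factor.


By Nyquist theorem, fs_min = 2 * fmax.
fs_min = 2 * 120 = 240 Hz
Practical rate = 4 * fs_min = 4 * 240 = 960 Hz

fs_min = 240 Hz, fs_practical = 960 Hz


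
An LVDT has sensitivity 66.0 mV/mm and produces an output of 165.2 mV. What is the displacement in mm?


Displacement = Vout / sensitivity.
d = 165.2 / 66.0
d = 2.503 mm

2.503 mm


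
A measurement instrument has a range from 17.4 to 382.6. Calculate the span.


Span = upper range - lower range.
Span = 382.6 - (17.4)
Span = 365.2

365.2


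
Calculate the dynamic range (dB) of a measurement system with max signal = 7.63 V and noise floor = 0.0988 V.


Dynamic range = 20 * log10(Vmax / Vnoise).
DR = 20 * log10(7.63 / 0.0988)
DR = 20 * log10(77.23)
DR = 37.76 dB

37.76 dB


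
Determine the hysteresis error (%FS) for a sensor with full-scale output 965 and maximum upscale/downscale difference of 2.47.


Hysteresis = (max difference / full scale) * 100%.
H = (2.47 / 965) * 100
H = 0.256 %FS

0.256 %FS


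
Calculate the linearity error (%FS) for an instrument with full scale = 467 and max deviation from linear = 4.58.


Linearity error = (max deviation / full scale) * 100%.
Linearity = (4.58 / 467) * 100
Linearity = 0.981 %FS

0.981 %FS


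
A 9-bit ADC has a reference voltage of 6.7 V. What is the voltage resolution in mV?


The resolution (LSB) of an ADC is Vref / 2^n.
LSB = 6.7 / 2^9
LSB = 6.7 / 512
LSB = 0.01308594 V = 13.0859375 mV

13.0859375 mV


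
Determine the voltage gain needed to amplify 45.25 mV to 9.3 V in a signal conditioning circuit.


Gain = Vout / Vin (converting to same units).
G = 9.3 V / 45.25 mV
G = 9300.0 mV / 45.25 mV
G = 205.52

205.52


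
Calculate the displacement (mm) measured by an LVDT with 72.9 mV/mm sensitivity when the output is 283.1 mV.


Displacement = Vout / sensitivity.
d = 283.1 / 72.9
d = 3.883 mm

3.883 mm


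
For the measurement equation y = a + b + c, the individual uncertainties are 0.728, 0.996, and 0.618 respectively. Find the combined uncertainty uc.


For a sum of independent quantities, uc = sqrt(u1^2 + u2^2 + u3^2).
uc = sqrt(0.728^2 + 0.996^2 + 0.618^2)
uc = sqrt(0.529984 + 0.992016 + 0.381924)
uc = 1.3798

1.3798


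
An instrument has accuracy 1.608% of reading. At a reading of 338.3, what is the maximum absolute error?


Absolute error = (accuracy% / 100) * reading.
Error = (1.608 / 100) * 338.3
Error = 0.01608 * 338.3
Error = 5.4399

5.4399


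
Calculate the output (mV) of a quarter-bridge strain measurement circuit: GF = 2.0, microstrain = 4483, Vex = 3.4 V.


Quarter bridge output: Vout = (GF * epsilon * Vex) / 4.
Vout = (2.0 * 4483e-6 * 3.4) / 4
Vout = 0.0304844 / 4 V
Vout = 0.0076211 V = 7.6211 mV

7.6211 mV


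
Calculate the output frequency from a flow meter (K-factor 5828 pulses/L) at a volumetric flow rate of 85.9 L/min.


Frequency = K * Q / 60 (converting L/min to L/s).
f = 5828 * 85.9 / 60
f = 500625.2 / 60
f = 8343.75 Hz

8343.75 Hz


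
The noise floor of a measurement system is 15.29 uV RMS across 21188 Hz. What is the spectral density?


Noise spectral density = Vrms / sqrt(BW).
NSD = 15.29 / sqrt(21188)
NSD = 15.29 / 145.561
NSD = 0.105 uV/sqrt(Hz)

0.105 uV/sqrt(Hz)


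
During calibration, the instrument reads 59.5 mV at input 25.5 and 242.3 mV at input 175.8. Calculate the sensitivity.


Sensitivity = (y2 - y1) / (x2 - x1).
S = (242.3 - 59.5) / (175.8 - 25.5)
S = 182.8 / 150.3
S = 1.2162 mV/unit

1.2162 mV/unit


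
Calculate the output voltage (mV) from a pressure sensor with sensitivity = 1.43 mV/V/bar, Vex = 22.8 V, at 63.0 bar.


Output = sensitivity * Vex * P.
Vout = 1.43 * 22.8 * 63.0
Vout = 32.604 * 63.0
Vout = 2054.05 mV

2054.05 mV


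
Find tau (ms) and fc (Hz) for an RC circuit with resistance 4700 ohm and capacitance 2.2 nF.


Time constant: tau = R * C.
tau = 4700 * 2.20e-09 = 1.034e-05 s
tau = 0.0103 ms
Cutoff frequency: fc = 1 / (2*pi*R*C).
fc = 1 / (2*pi*1.034e-05) = 15392.16 Hz

tau = 0.0103 ms, fc = 15392.16 Hz


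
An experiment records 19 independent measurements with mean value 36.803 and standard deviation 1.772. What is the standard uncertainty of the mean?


The standard uncertainty for Type A evaluation is u = s / sqrt(n).
u = 1.772 / sqrt(19)
u = 1.772 / 4.3589
u = 0.4065

0.4065


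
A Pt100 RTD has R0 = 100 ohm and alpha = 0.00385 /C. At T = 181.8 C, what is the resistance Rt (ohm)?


The RTD equation: Rt = R0 * (1 + alpha * T).
Rt = 100 * (1 + 0.00385 * 181.8)
Rt = 100 * (1 + 0.69993)
Rt = 100 * 1.69993
Rt = 169.993 ohm

169.993 ohm


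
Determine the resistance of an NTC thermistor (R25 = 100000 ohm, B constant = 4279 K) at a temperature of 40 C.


NTC thermistor equation: Rt = R25 * exp(B * (1/T - 1/T25)).
T in Kelvin: 313.15 K, T25 = 298.15 K
1/T - 1/T25 = 1/313.15 - 1/298.15 = -0.00016066
B * (1/T - 1/T25) = 4279 * -0.00016066 = -0.6875
Rt = 100000 * exp(-0.6875) = 50285.3 ohm

50285.3 ohm


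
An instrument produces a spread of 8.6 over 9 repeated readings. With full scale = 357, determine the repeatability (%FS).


Repeatability = (spread / full scale) * 100%.
R = (8.6 / 357) * 100
R = 2.409 %FS

2.409 %FS


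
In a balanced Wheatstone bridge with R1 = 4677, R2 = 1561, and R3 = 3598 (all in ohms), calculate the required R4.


At balance: R1*R4 = R2*R3, so R4 = R2*R3/R1.
R4 = 1561 * 3598 / 4677
R4 = 5616478 / 4677
R4 = 1200.87 ohm

1200.87 ohm


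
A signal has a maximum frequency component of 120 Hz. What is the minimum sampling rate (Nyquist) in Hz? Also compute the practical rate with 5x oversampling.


By Nyquist theorem, fs_min = 2 * fmax.
fs_min = 2 * 120 = 240 Hz
Practical rate = 5 * fs_min = 5 * 240 = 1200 Hz

fs_min = 240 Hz, fs_practical = 1200 Hz


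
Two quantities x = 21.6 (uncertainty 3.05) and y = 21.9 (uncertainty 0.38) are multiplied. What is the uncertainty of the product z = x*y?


For a product z = x*y, the relative uncertainty is:
uz/z = sqrt((ux/x)^2 + (uy/y)^2)
Relative uncertainties: ux/x = 3.05/21.6 = 0.141204
uy/y = 0.38/21.9 = 0.017352
z = 21.6 * 21.9 = 473.0
uz = 473.0 * sqrt(0.141204^2 + 0.017352^2) = 67.297

67.297


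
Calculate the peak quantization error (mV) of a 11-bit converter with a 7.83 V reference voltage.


The maximum quantization error is +/- LSB/2.
LSB = Vref / 2^n = 7.83 / 2048 = 0.00382324 V
Max error = LSB / 2 = 0.00382324 / 2 = 0.00191162 V
Max error = 1.9116 mV

1.9116 mV


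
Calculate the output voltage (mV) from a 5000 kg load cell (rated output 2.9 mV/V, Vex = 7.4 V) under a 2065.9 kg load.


Vout = rated_output * Vex * (load / capacity).
Vout = 2.9 * 7.4 * (2065.9 / 5000)
Vout = 2.9 * 7.4 * 0.41318
Vout = 8.867 mV

8.867 mV


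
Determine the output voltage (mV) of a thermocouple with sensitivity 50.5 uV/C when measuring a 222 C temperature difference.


The thermocouple output V = sensitivity * dT.
V = 50.5 uV/C * 222 C
V = 11211.0 uV
V = 11.211 mV

11.211 mV


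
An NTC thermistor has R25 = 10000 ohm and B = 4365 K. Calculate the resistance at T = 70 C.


NTC thermistor equation: Rt = R25 * exp(B * (1/T - 1/T25)).
T in Kelvin: 343.15 K, T25 = 298.15 K
1/T - 1/T25 = 1/343.15 - 1/298.15 = -0.00043984
B * (1/T - 1/T25) = 4365 * -0.00043984 = -1.9199
Rt = 10000 * exp(-1.9199) = 1466.2 ohm

1466.2 ohm


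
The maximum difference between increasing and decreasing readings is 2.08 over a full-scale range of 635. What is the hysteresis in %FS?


Hysteresis = (max difference / full scale) * 100%.
H = (2.08 / 635) * 100
H = 0.328 %FS

0.328 %FS


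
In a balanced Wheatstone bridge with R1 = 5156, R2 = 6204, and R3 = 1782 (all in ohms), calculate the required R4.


At balance: R1*R4 = R2*R3, so R4 = R2*R3/R1.
R4 = 6204 * 1782 / 5156
R4 = 11055528 / 5156
R4 = 2144.21 ohm

2144.21 ohm


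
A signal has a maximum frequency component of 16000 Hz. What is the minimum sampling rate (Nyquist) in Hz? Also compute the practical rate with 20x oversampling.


By Nyquist theorem, fs_min = 2 * fmax.
fs_min = 2 * 16000 = 32000 Hz
Practical rate = 20 * fs_min = 20 * 32000 = 640000 Hz

fs_min = 32000 Hz, fs_practical = 640000 Hz


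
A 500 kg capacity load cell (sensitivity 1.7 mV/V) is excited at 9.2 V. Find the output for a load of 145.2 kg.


Vout = rated_output * Vex * (load / capacity).
Vout = 1.7 * 9.2 * (145.2 / 500)
Vout = 1.7 * 9.2 * 0.2904
Vout = 4.542 mV

4.542 mV


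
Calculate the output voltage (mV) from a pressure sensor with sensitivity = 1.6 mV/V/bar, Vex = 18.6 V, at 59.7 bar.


Output = sensitivity * Vex * P.
Vout = 1.6 * 18.6 * 59.7
Vout = 29.76 * 59.7
Vout = 1776.67 mV

1776.67 mV


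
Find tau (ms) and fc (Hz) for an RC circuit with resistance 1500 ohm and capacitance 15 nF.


Time constant: tau = R * C.
tau = 1500 * 1.50e-08 = 2.25e-05 s
tau = 0.0225 ms
Cutoff frequency: fc = 1 / (2*pi*R*C).
fc = 1 / (2*pi*2.25e-05) = 7073.55 Hz

tau = 0.0225 ms, fc = 7073.55 Hz


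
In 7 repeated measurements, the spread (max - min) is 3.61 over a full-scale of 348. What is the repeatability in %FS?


Repeatability = (spread / full scale) * 100%.
R = (3.61 / 348) * 100
R = 1.037 %FS

1.037 %FS


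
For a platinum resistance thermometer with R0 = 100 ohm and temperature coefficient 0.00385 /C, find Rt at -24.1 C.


The RTD equation: Rt = R0 * (1 + alpha * T).
Rt = 100 * (1 + 0.00385 * -24.1)
Rt = 100 * (1 + -0.092785)
Rt = 100 * 0.907215
Rt = 90.722 ohm

90.722 ohm


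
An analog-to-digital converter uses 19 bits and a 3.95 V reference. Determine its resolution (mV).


The resolution (LSB) of an ADC is Vref / 2^n.
LSB = 3.95 / 2^19
LSB = 3.95 / 524288
LSB = 7.53e-06 V = 0.00753403 mV

0.00753403 mV


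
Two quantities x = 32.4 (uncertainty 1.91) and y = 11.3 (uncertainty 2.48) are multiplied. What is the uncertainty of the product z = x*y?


For a product z = x*y, the relative uncertainty is:
uz/z = sqrt((ux/x)^2 + (uy/y)^2)
Relative uncertainties: ux/x = 1.91/32.4 = 0.058951
uy/y = 2.48/11.3 = 0.219469
z = 32.4 * 11.3 = 366.1
uz = 366.1 * sqrt(0.058951^2 + 0.219469^2) = 83.2

83.2


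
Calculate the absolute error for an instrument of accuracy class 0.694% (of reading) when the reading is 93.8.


Absolute error = (accuracy% / 100) * reading.
Error = (0.694 / 100) * 93.8
Error = 0.00694 * 93.8
Error = 0.651

0.651


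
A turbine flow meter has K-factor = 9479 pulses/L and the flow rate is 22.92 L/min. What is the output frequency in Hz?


Frequency = K * Q / 60 (converting L/min to L/s).
f = 9479 * 22.92 / 60
f = 217258.68 / 60
f = 3620.98 Hz

3620.98 Hz


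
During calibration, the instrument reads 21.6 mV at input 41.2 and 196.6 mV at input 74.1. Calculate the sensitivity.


Sensitivity = (y2 - y1) / (x2 - x1).
S = (196.6 - 21.6) / (74.1 - 41.2)
S = 175.0 / 32.9
S = 5.3191 mV/unit

5.3191 mV/unit


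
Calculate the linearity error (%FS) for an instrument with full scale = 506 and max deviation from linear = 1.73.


Linearity error = (max deviation / full scale) * 100%.
Linearity = (1.73 / 506) * 100
Linearity = 0.342 %FS

0.342 %FS


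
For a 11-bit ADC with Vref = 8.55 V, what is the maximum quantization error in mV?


The maximum quantization error is +/- LSB/2.
LSB = Vref / 2^n = 8.55 / 2048 = 0.0041748 V
Max error = LSB / 2 = 0.0041748 / 2 = 0.0020874 V
Max error = 2.0874 mV

2.0874 mV


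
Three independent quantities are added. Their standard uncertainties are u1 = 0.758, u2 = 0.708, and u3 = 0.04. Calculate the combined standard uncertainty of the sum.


For a sum of independent quantities, uc = sqrt(u1^2 + u2^2 + u3^2).
uc = sqrt(0.758^2 + 0.708^2 + 0.04^2)
uc = sqrt(0.574564 + 0.501264 + 0.0016)
uc = 1.038

1.038


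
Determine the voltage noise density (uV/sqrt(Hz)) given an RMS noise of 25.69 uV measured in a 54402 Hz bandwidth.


Noise spectral density = Vrms / sqrt(BW).
NSD = 25.69 / sqrt(54402)
NSD = 25.69 / 233.2424
NSD = 0.1101 uV/sqrt(Hz)

0.1101 uV/sqrt(Hz)


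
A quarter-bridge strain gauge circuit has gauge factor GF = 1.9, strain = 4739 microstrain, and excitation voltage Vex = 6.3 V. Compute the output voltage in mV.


Quarter bridge output: Vout = (GF * epsilon * Vex) / 4.
Vout = (1.9 * 4739e-6 * 6.3) / 4
Vout = 0.05672583 / 4 V
Vout = 0.01418146 V = 14.1815 mV

14.1815 mV


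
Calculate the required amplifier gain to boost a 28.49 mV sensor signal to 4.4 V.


Gain = Vout / Vin (converting to same units).
G = 4.4 V / 28.49 mV
G = 4400.0 mV / 28.49 mV
G = 154.44

154.44


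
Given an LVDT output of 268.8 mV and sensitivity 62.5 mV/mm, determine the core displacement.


Displacement = Vout / sensitivity.
d = 268.8 / 62.5
d = 4.301 mm

4.301 mm


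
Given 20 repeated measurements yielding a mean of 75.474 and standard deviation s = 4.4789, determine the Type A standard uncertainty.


The standard uncertainty for Type A evaluation is u = s / sqrt(n).
u = 4.4789 / sqrt(20)
u = 4.4789 / 4.4721
u = 1.0015

1.0015


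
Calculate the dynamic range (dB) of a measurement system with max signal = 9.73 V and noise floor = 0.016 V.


Dynamic range = 20 * log10(Vmax / Vnoise).
DR = 20 * log10(9.73 / 0.016)
DR = 20 * log10(608.12)
DR = 55.68 dB

55.68 dB


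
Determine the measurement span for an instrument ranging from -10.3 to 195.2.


Span = upper range - lower range.
Span = 195.2 - (-10.3)
Span = 205.5

205.5


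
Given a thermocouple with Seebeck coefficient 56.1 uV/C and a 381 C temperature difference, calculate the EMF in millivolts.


The thermocouple output V = sensitivity * dT.
V = 56.1 uV/C * 381 C
V = 21374.1 uV
V = 21.374 mV

21.374 mV


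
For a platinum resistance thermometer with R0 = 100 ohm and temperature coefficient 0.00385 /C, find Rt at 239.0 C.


The RTD equation: Rt = R0 * (1 + alpha * T).
Rt = 100 * (1 + 0.00385 * 239.0)
Rt = 100 * (1 + 0.92015)
Rt = 100 * 1.92015
Rt = 192.015 ohm

192.015 ohm


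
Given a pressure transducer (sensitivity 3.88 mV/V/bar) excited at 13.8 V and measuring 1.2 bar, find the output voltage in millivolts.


Output = sensitivity * Vex * P.
Vout = 3.88 * 13.8 * 1.2
Vout = 53.544 * 1.2
Vout = 64.25 mV

64.25 mV


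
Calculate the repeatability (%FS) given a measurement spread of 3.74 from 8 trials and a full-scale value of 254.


Repeatability = (spread / full scale) * 100%.
R = (3.74 / 254) * 100
R = 1.472 %FS

1.472 %FS


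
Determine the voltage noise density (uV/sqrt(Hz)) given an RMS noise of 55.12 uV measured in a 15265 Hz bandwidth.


Noise spectral density = Vrms / sqrt(BW).
NSD = 55.12 / sqrt(15265)
NSD = 55.12 / 123.5516
NSD = 0.4461 uV/sqrt(Hz)

0.4461 uV/sqrt(Hz)


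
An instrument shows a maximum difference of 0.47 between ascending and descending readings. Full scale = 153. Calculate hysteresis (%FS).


Hysteresis = (max difference / full scale) * 100%.
H = (0.47 / 153) * 100
H = 0.307 %FS

0.307 %FS


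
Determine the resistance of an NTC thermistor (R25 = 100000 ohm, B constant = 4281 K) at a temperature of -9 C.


NTC thermistor equation: Rt = R25 * exp(B * (1/T - 1/T25)).
T in Kelvin: 264.15 K, T25 = 298.15 K
1/T - 1/T25 = 1/264.15 - 1/298.15 = 0.00043171
B * (1/T - 1/T25) = 4281 * 0.00043171 = 1.8482
Rt = 100000 * exp(1.8482) = 634810.5 ohm

634810.5 ohm


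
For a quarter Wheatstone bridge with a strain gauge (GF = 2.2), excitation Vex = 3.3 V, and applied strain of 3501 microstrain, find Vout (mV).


Quarter bridge output: Vout = (GF * epsilon * Vex) / 4.
Vout = (2.2 * 3501e-6 * 3.3) / 4
Vout = 0.02541726 / 4 V
Vout = 0.00635432 V = 6.3543 mV

6.3543 mV


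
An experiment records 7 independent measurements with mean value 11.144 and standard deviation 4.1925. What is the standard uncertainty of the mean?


The standard uncertainty for Type A evaluation is u = s / sqrt(n).
u = 4.1925 / sqrt(7)
u = 4.1925 / 2.6458
u = 1.5846

1.5846


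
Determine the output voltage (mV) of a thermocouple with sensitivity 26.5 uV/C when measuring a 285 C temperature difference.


The thermocouple output V = sensitivity * dT.
V = 26.5 uV/C * 285 C
V = 7552.5 uV
V = 7.553 mV

7.553 mV


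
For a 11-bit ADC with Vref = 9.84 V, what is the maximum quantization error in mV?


The maximum quantization error is +/- LSB/2.
LSB = Vref / 2^n = 9.84 / 2048 = 0.00480469 V
Max error = LSB / 2 = 0.00480469 / 2 = 0.00240234 V
Max error = 2.4023 mV

2.4023 mV


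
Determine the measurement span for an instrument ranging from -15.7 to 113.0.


Span = upper range - lower range.
Span = 113.0 - (-15.7)
Span = 128.7

128.7


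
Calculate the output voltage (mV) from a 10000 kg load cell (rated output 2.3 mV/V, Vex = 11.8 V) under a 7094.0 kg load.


Vout = rated_output * Vex * (load / capacity).
Vout = 2.3 * 11.8 * (7094.0 / 10000)
Vout = 2.3 * 11.8 * 0.7094
Vout = 19.253 mV

19.253 mV


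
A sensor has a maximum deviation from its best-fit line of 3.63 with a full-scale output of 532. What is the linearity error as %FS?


Linearity error = (max deviation / full scale) * 100%.
Linearity = (3.63 / 532) * 100
Linearity = 0.682 %FS

0.682 %FS


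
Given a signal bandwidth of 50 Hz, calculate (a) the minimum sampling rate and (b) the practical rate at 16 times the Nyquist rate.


By Nyquist theorem, fs_min = 2 * fmax.
fs_min = 2 * 50 = 100 Hz
Practical rate = 16 * fs_min = 16 * 100 = 1600 Hz

fs_min = 100 Hz, fs_practical = 1600 Hz


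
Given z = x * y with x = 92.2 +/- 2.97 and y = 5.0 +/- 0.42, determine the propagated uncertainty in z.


For a product z = x*y, the relative uncertainty is:
uz/z = sqrt((ux/x)^2 + (uy/y)^2)
Relative uncertainties: ux/x = 2.97/92.2 = 0.032213
uy/y = 0.42/5.0 = 0.084
z = 92.2 * 5.0 = 461.0
uz = 461.0 * sqrt(0.032213^2 + 0.084^2) = 41.474

41.474


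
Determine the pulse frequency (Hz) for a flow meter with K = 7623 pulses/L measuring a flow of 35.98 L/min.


Frequency = K * Q / 60 (converting L/min to L/s).
f = 7623 * 35.98 / 60
f = 274275.54 / 60
f = 4571.26 Hz

4571.26 Hz


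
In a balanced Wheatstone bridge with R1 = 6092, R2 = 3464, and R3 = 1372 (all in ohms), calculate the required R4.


At balance: R1*R4 = R2*R3, so R4 = R2*R3/R1.
R4 = 3464 * 1372 / 6092
R4 = 4752608 / 6092
R4 = 780.14 ohm

780.14 ohm


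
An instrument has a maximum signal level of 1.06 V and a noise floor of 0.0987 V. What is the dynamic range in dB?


Dynamic range = 20 * log10(Vmax / Vnoise).
DR = 20 * log10(1.06 / 0.0987)
DR = 20 * log10(10.74)
DR = 20.62 dB

20.62 dB


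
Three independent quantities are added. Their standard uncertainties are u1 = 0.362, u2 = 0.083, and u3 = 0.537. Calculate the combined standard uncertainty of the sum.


For a sum of independent quantities, uc = sqrt(u1^2 + u2^2 + u3^2).
uc = sqrt(0.362^2 + 0.083^2 + 0.537^2)
uc = sqrt(0.131044 + 0.006889 + 0.288369)
uc = 0.6529

0.6529


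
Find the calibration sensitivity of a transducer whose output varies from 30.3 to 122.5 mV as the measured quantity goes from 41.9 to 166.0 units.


Sensitivity = (y2 - y1) / (x2 - x1).
S = (122.5 - 30.3) / (166.0 - 41.9)
S = 92.2 / 124.1
S = 0.7429 mV/unit

0.7429 mV/unit


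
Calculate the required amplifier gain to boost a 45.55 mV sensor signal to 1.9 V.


Gain = Vout / Vin (converting to same units).
G = 1.9 V / 45.55 mV
G = 1900.0 mV / 45.55 mV
G = 41.71

41.71


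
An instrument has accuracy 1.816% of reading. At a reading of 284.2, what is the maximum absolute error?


Absolute error = (accuracy% / 100) * reading.
Error = (1.816 / 100) * 284.2
Error = 0.01816 * 284.2
Error = 5.1611

5.1611


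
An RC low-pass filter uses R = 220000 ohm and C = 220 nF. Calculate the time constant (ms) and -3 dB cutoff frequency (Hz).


Time constant: tau = R * C.
tau = 220000 * 2.20e-07 = 0.0484 s
tau = 48.4 ms
Cutoff frequency: fc = 1 / (2*pi*R*C).
fc = 1 / (2*pi*0.0484) = 3.29 Hz

tau = 48.4 ms, fc = 3.29 Hz


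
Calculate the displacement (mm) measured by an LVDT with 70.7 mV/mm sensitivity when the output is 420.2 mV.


Displacement = Vout / sensitivity.
d = 420.2 / 70.7
d = 5.943 mm

5.943 mm


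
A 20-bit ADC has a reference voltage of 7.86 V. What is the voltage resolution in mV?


The resolution (LSB) of an ADC is Vref / 2^n.
LSB = 7.86 / 2^20
LSB = 7.86 / 1048576
LSB = 7.5e-06 V = 0.00749588 mV

0.00749588 mV


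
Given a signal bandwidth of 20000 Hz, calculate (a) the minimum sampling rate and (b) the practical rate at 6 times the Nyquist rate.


By Nyquist theorem, fs_min = 2 * fmax.
fs_min = 2 * 20000 = 40000 Hz
Practical rate = 6 * fs_min = 6 * 40000 = 240000 Hz

fs_min = 40000 Hz, fs_practical = 240000 Hz


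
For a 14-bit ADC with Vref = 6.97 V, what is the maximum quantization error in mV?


The maximum quantization error is +/- LSB/2.
LSB = Vref / 2^n = 6.97 / 16384 = 0.00042542 V
Max error = LSB / 2 = 0.00042542 / 2 = 0.00021271 V
Max error = 0.2127 mV

0.2127 mV


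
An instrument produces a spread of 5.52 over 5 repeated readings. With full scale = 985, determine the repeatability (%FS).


Repeatability = (spread / full scale) * 100%.
R = (5.52 / 985) * 100
R = 0.56 %FS

0.56 %FS


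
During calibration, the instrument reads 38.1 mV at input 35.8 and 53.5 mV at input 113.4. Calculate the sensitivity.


Sensitivity = (y2 - y1) / (x2 - x1).
S = (53.5 - 38.1) / (113.4 - 35.8)
S = 15.4 / 77.6
S = 0.1985 mV/unit

0.1985 mV/unit


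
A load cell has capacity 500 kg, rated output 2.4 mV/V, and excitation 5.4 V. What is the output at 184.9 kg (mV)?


Vout = rated_output * Vex * (load / capacity).
Vout = 2.4 * 5.4 * (184.9 / 500)
Vout = 2.4 * 5.4 * 0.3698
Vout = 4.793 mV

4.793 mV


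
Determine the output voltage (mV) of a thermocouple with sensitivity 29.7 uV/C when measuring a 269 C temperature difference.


The thermocouple output V = sensitivity * dT.
V = 29.7 uV/C * 269 C
V = 7989.3 uV
V = 7.989 mV

7.989 mV


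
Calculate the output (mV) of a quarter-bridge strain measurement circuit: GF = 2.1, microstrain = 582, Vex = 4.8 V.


Quarter bridge output: Vout = (GF * epsilon * Vex) / 4.
Vout = (2.1 * 582e-6 * 4.8) / 4
Vout = 0.00586656 / 4 V
Vout = 0.00146664 V = 1.4666 mV

1.4666 mV


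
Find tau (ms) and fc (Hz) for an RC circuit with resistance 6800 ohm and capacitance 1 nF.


Time constant: tau = R * C.
tau = 6800 * 1.00e-09 = 6.8e-06 s
tau = 0.0068 ms
Cutoff frequency: fc = 1 / (2*pi*R*C).
fc = 1 / (2*pi*6.8e-06) = 23405.14 Hz

tau = 0.0068 ms, fc = 23405.14 Hz


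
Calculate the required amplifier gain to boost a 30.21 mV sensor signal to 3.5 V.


Gain = Vout / Vin (converting to same units).
G = 3.5 V / 30.21 mV
G = 3500.0 mV / 30.21 mV
G = 115.86

115.86


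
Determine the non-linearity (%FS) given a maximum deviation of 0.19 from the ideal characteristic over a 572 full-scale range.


Linearity error = (max deviation / full scale) * 100%.
Linearity = (0.19 / 572) * 100
Linearity = 0.033 %FS

0.033 %FS


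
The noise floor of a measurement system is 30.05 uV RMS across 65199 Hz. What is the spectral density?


Noise spectral density = Vrms / sqrt(BW).
NSD = 30.05 / sqrt(65199)
NSD = 30.05 / 255.3409
NSD = 0.1177 uV/sqrt(Hz)

0.1177 uV/sqrt(Hz)


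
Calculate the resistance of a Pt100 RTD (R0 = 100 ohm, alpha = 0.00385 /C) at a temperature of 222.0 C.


The RTD equation: Rt = R0 * (1 + alpha * T).
Rt = 100 * (1 + 0.00385 * 222.0)
Rt = 100 * (1 + 0.8547)
Rt = 100 * 1.8547
Rt = 185.47 ohm

185.47 ohm


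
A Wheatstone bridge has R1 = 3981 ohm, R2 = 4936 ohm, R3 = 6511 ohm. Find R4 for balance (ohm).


At balance: R1*R4 = R2*R3, so R4 = R2*R3/R1.
R4 = 4936 * 6511 / 3981
R4 = 32138296 / 3981
R4 = 8072.92 ohm

8072.92 ohm


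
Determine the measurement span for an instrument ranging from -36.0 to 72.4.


Span = upper range - lower range.
Span = 72.4 - (-36.0)
Span = 108.4

108.4


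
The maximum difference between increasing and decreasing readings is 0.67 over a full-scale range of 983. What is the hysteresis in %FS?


Hysteresis = (max difference / full scale) * 100%.
H = (0.67 / 983) * 100
H = 0.068 %FS

0.068 %FS


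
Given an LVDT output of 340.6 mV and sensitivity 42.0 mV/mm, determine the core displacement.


Displacement = Vout / sensitivity.
d = 340.6 / 42.0
d = 8.11 mm

8.11 mm


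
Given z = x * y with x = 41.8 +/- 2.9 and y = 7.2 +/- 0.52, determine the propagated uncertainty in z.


For a product z = x*y, the relative uncertainty is:
uz/z = sqrt((ux/x)^2 + (uy/y)^2)
Relative uncertainties: ux/x = 2.9/41.8 = 0.069378
uy/y = 0.52/7.2 = 0.072222
z = 41.8 * 7.2 = 301.0
uz = 301.0 * sqrt(0.069378^2 + 0.072222^2) = 30.14

30.14


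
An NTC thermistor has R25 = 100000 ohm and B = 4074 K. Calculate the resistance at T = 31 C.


NTC thermistor equation: Rt = R25 * exp(B * (1/T - 1/T25)).
T in Kelvin: 304.15 K, T25 = 298.15 K
1/T - 1/T25 = 1/304.15 - 1/298.15 = -6.617e-05
B * (1/T - 1/T25) = 4074 * -6.617e-05 = -0.2696
Rt = 100000 * exp(-0.2696) = 76371.8 ohm

76371.8 ohm


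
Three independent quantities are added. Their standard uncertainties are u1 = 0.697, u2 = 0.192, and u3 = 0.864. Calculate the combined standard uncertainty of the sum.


For a sum of independent quantities, uc = sqrt(u1^2 + u2^2 + u3^2).
uc = sqrt(0.697^2 + 0.192^2 + 0.864^2)
uc = sqrt(0.485809 + 0.036864 + 0.746496)
uc = 1.1266

1.1266


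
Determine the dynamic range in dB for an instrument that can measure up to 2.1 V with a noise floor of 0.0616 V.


Dynamic range = 20 * log10(Vmax / Vnoise).
DR = 20 * log10(2.1 / 0.0616)
DR = 20 * log10(34.09)
DR = 30.65 dB

30.65 dB


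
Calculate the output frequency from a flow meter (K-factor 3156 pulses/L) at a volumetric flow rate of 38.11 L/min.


Frequency = K * Q / 60 (converting L/min to L/s).
f = 3156 * 38.11 / 60
f = 120275.16 / 60
f = 2004.59 Hz

2004.59 Hz


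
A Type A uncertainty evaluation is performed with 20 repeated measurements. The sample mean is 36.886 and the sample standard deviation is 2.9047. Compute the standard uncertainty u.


The standard uncertainty for Type A evaluation is u = s / sqrt(n).
u = 2.9047 / sqrt(20)
u = 2.9047 / 4.4721
u = 0.6495

0.6495


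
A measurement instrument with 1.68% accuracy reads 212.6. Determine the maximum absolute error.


Absolute error = (accuracy% / 100) * reading.
Error = (1.68 / 100) * 212.6
Error = 0.0168 * 212.6
Error = 3.5717

3.5717


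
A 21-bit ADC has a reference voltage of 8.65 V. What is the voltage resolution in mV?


The resolution (LSB) of an ADC is Vref / 2^n.
LSB = 8.65 / 2^21
LSB = 8.65 / 2097152
LSB = 4.12e-06 V = 0.00412464 mV

0.00412464 mV


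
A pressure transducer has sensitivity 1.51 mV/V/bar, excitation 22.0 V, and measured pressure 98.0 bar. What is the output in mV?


Output = sensitivity * Vex * P.
Vout = 1.51 * 22.0 * 98.0
Vout = 33.22 * 98.0
Vout = 3255.56 mV

3255.56 mV


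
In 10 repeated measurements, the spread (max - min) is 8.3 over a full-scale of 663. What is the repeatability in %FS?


Repeatability = (spread / full scale) * 100%.
R = (8.3 / 663) * 100
R = 1.252 %FS

1.252 %FS


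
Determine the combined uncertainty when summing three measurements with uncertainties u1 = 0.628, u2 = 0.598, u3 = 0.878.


For a sum of independent quantities, uc = sqrt(u1^2 + u2^2 + u3^2).
uc = sqrt(0.628^2 + 0.598^2 + 0.878^2)
uc = sqrt(0.394384 + 0.357604 + 0.770884)
uc = 1.234

1.234
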